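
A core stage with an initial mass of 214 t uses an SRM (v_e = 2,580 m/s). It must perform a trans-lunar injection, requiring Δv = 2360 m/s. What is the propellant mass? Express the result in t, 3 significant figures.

m₀/m_f = exp(Δv / v_e) = exp(2360 / 2580.0) = exp(0.9147) = 2.4961.
m_f = 214 / 2.4961 = 85.7337 t, so propellant = m₀ − m_f = 214 − 85.7337 = 128.2663 t.

propellant mass ≈ 128 t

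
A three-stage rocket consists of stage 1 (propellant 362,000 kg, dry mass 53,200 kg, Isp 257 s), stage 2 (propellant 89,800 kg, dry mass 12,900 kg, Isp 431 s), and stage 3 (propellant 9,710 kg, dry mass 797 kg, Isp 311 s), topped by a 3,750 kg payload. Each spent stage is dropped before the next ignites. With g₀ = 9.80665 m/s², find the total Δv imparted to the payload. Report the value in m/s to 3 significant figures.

Δv ≈ 12500 m/s

Ignition mass of stage 1 = 362,000+53,200 + 89,800+12,900 + 9,710+797 + 3,750 = 532,157 kg.
Stage 1: m₀ = 532,157 kg, m_f = 532,157 − 362,000 = 170,157 kg; Δv = 257×9.80665×ln(3.127) = 2520.3×1.1402 ≈ 2874 m/s.
Stage 2: m₀ = 116,957 kg, m_f = 116,957 − 89,800 = 27,157 kg; Δv = 431×9.80665×ln(4.307) = 4226.7×1.4602 ≈ 6172 m/s.
Stage 3: m₀ = 14,257 kg, m_f = 14,257 − 9,710 = 4,547 kg; Δv = 311×9.80665×ln(3.135) = 3049.9×1.1428 ≈ 3485 m/s.
Total Δv = 2874 + 6172 + 3485 = 12531 m/s.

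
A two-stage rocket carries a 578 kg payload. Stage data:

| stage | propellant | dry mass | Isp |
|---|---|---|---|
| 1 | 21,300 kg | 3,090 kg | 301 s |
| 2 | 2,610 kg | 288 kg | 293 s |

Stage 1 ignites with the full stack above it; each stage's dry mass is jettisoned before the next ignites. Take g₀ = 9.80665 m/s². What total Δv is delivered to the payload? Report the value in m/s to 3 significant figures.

Δv ≈ 8260 m/s

Ignition mass of stage 1 = 21,300+3,090 + 2,610+288 + 578 = 27,866 kg.
Stage 1: m₀ = 27,866 kg, m_f = 27,866 − 21,300 = 6,566 kg; Δv = 301×9.80665×ln(4.244) = 2951.8×1.4455 ≈ 4267 m/s.
Stage 2: m₀ = 3,476 kg, m_f = 3,476 − 2,610 = 866 kg; Δv = 293×9.80665×ln(4.014) = 2873.3×1.3898 ≈ 3993 m/s.
Total Δv = 4267 + 3993 = 8260 m/s.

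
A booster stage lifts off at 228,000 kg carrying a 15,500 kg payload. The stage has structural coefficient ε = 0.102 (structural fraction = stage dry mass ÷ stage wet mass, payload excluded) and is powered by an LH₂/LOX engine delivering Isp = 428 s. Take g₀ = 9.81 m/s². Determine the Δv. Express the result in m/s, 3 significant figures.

Δv ≈ 7620 m/s

Stage wet mass = m₀ − payload = 228,000 − 15,500 = 212,500 kg.
Stage dry mass = ε × stage wet mass = 0.102 × 212,500 = 21,675 kg.
Burnout mass m_f = stage dry + payload = 21,675 + 15,500 = 37,175 kg.
v_e = Isp · g₀ = 428 × 9.81 = 4198.7 m/s.
From the ideal rocket equation, Δv = v_e · ln(228,000/37,175) = 4198.7 × ln(6.133) = 4198.7 × 1.8137 ≈ 7615 m/s.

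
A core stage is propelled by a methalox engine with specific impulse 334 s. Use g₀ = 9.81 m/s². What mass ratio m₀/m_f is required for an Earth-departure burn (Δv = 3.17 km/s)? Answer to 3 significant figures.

v_e = Isp · g₀ = 334 × 9.81 = 3276.5 m/s.
m₀/m_f = exp(Δv / v_e) = exp(3170 / 3276.5) = exp(0.9675) = 2.6313.

mass ratio ≈ 2.63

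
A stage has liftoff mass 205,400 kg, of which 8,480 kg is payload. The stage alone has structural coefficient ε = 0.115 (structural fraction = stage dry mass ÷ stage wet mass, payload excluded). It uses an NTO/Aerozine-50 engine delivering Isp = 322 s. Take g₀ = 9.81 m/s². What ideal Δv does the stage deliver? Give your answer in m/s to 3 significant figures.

Δv ≈ 5960 m/s

Stage wet mass = m₀ − payload = 205,400 − 8,480 = 196,920 kg.
Stage dry mass = ε × stage wet mass = 0.115 × 196,920 = 22,645.8 kg.
Burnout mass m_f = stage dry + payload = 22,645.8 + 8,480 = 31,125.8 kg.
v_e = Isp · g₀ = 322 × 9.81 = 3158.8 m/s.
Δv = v_e · ln(205,400/31,125.8) = 3158.8 × ln(6.599) = 3158.8 × 1.8869 ≈ 5960 m/s.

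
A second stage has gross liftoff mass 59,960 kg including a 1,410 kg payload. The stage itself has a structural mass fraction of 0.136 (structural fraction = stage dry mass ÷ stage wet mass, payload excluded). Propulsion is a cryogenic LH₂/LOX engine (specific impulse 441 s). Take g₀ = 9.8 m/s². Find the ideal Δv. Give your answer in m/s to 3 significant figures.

Δv ≈ 8020 m/s

Stage wet mass = m₀ − payload = 59,960 − 1,410 = 58,550 kg.
Stage dry mass = ε × stage wet mass = 0.136 × 58,550 = 7,962.8 kg.
Burnout mass m_f = stage dry + payload = 7,962.8 + 1,410 = 9,372.8 kg.
v_e = Isp · g₀ = 441 × 9.8 = 4321.8 m/s.
By the Tsiolkovsky rocket equation, Δv = v_e · ln(59,960/9,372.8) = 4321.8 × ln(6.397) = 4321.8 × 1.8559 ≈ 8021 m/s.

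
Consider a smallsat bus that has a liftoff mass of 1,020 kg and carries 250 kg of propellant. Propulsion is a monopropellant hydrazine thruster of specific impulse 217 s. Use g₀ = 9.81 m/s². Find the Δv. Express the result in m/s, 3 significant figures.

v_e = Isp · g₀ = 217 × 9.81 = 2128.8 m/s.
m_f = m₀ − m_prop = 1,020 − 250 = 770 kg.
Using Δv = v_e ln(m₀/m_f): Δv = v_e · ln(m₀/m_f) = 2128.8 × ln(1.325) = 2128.8 × 0.2812 ≈ 598.5 m/s.

Δv ≈ 599 m/s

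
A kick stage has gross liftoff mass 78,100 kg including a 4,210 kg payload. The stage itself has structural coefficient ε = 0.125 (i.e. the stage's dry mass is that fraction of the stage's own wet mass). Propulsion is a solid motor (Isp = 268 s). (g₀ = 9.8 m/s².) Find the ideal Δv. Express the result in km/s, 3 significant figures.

Stage wet mass = m₀ − payload = 78,100 − 4,210 = 73,890 kg.
Stage dry mass = ε × stage wet mass = 0.125 × 73,890 = 9,236.25 kg.
Burnout mass m_f = stage dry + payload = 9,236.25 + 4,210 = 13,446.25 kg.
v_e = Isp · g₀ = 268 × 9.8 = 2626.4 m/s.
From the ideal rocket equation, Δv = v_e · ln(78,100/13,446.25) = 2626.4 × ln(5.808) = 2626.4 × 1.7593 ≈ 4621 m/s.

Δv ≈ 4.62 km/s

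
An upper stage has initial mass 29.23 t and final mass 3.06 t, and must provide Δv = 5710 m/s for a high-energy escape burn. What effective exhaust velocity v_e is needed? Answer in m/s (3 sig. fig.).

v_e ≈ 2530 m/s

ln(m₀/m_f) = ln(29230/3060) = ln(9.552) = 2.2568.
v_e = Δv / ln(m₀/m_f) = 5710 / 2.2568 = 2530.2 m/s.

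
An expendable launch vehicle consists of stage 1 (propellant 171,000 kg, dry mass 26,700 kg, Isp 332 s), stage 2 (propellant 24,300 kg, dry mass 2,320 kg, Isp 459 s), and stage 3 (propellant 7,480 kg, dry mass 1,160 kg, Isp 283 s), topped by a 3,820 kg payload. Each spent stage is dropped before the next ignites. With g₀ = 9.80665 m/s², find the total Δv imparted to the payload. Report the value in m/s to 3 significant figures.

Ignition mass of stage 1 = 171,000+26,700 + 24,300+2,320 + 7,480+1,160 + 3,820 = 236,780 kg.
Stage 1: m₀ = 236,780 kg, m_f = 236,780 − 171,000 = 65,780 kg; Δv = 332×9.80665×ln(3.6) = 3255.8×1.2808 ≈ 4170 m/s.
Stage 2: m₀ = 39,080 kg, m_f = 39,080 − 24,300 = 14,780 kg; Δv = 459×9.80665×ln(2.644) = 4501.3×0.9723 ≈ 4377 m/s.
Stage 3: m₀ = 12,460 kg, m_f = 12,460 − 7,480 = 4,980 kg; Δv = 283×9.80665×ln(2.502) = 2775.3×0.9171 ≈ 2545 m/s.
Total Δv = 4170 + 4377 + 2545 = 11092 m/s.

Δv ≈ 11100 m/s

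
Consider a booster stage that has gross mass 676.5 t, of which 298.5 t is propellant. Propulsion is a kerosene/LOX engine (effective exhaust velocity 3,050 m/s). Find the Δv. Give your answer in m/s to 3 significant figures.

Δv ≈ 1780 m/s

m_f = m₀ − m_prop = 676.5 − 298.5 = 378 t.
Δv = v_e · ln(m₀/m_f) = 3050.0 × ln(1.79) = 3050.0 × 0.5820 ≈ 1775.2 m/s.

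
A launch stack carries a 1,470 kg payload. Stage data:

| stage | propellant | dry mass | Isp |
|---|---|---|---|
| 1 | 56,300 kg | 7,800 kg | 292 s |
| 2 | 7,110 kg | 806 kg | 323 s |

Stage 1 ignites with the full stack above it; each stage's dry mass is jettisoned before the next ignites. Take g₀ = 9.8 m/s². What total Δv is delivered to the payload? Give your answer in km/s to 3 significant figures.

Ignition mass of stage 1 = 56,300+7,800 + 7,110+806 + 1,470 = 73,486 kg.
Stage 1: m₀ = 73,486 kg, m_f = 73,486 − 56,300 = 17,186 kg; Δv = 292×9.8×ln(4.276) = 2861.6×1.4530 ≈ 4158 m/s.
Stage 2: m₀ = 9,386 kg, m_f = 9,386 − 7,110 = 2,276 kg; Δv = 323×9.8×ln(4.124) = 3165.4×1.4168 ≈ 4485 m/s.
Total Δv = 4158 + 4485 = 8643 m/s.

Δv ≈ 8.64 km/s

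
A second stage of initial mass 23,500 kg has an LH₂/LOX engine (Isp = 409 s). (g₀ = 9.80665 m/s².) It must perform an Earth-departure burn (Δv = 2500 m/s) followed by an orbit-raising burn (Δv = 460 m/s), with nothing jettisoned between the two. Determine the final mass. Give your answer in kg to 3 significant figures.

v_e = Isp · g₀ = 409 × 9.80665 = 4010.9 m/s.
After the first burn: m = 23500 × exp(−2500/4010.9) = 23500 × 0.53617 = 12,600 kg.
After the second burn: m = 12,600 × exp(−460/4010.9) = 12,600 × 0.89165 = 11,234.8 kg.

final mass ≈ 11200 kg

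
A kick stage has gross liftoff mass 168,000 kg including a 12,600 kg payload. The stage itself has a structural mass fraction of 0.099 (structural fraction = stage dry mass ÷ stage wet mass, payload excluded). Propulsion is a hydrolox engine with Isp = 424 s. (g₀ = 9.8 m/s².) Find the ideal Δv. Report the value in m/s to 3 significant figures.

Δv ≈ 7450 m/s

Stage wet mass = m₀ − payload = 168,000 − 12,600 = 155,400 kg.
Stage dry mass = ε × stage wet mass = 0.099 × 155,400 = 15,384.6 kg.
Burnout mass m_f = stage dry + payload = 15,384.6 + 12,600 = 27,984.6 kg.
v_e = Isp · g₀ = 424 × 9.8 = 4155.2 m/s.
From the ideal rocket equation, Δv = v_e · ln(168,000/27,984.6) = 4155.2 × ln(6.003) = 4155.2 × 1.7923 ≈ 7447 m/s.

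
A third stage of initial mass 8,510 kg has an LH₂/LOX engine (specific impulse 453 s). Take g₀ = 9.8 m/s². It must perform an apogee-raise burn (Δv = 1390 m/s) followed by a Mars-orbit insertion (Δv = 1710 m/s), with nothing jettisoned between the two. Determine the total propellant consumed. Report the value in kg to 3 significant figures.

v_e = Isp · g₀ = 453 × 9.8 = 4439.4 m/s.
After the first burn: m = 8510 × exp(−1390/4439.4) = 8510 × 0.73117 = 6,222.26 kg.
After the second burn: m = 6,222.26 × exp(−1710/4439.4) = 6,222.26 × 0.68032 = 4,233.13 kg.
Total propellant = m₀ − m_final = 8510 − 4,233.13 = 4,276.87 kg.

total propellant consumed ≈ 4280 kg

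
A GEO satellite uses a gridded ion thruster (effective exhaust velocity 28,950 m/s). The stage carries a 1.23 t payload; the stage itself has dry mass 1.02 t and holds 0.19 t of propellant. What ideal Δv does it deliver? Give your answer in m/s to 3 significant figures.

Δv ≈ 2350 m/s

m₀ = payload + dry + propellant = 1.23 + 1.02 + 0.19 = 2.44 t.
m_f = payload + dry = 1.23 + 1.02 = 2.25 t.
From the ideal rocket equation, Δv = v_e · ln(m₀/m_f) = 28950.0 × ln(1.084) = 28950.0 × 0.0811 ≈ 2346.9 m/s.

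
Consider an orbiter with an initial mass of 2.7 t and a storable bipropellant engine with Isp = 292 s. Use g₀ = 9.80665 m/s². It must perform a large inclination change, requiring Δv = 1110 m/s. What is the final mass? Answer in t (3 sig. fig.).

final mass ≈ 1.83 t

v_e = Isp · g₀ = 292 × 9.80665 = 2863.5 m/s.
m₀/m_f = exp(Δv / v_e) = exp(1110 / 2863.5) = exp(0.3876) = 1.4735.
m_f = m₀ / 1.4735 = 2.7 / 1.4735 = 1.83237 t.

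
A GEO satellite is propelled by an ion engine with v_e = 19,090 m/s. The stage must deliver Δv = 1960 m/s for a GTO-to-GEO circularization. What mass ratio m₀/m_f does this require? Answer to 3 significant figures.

mass ratio ≈ 1.11

Using Δv = v_e ln(m₀/m_f): m₀/m_f = exp(Δv / v_e) = exp(1960 / 19090.0) = exp(0.1027) = 1.1081.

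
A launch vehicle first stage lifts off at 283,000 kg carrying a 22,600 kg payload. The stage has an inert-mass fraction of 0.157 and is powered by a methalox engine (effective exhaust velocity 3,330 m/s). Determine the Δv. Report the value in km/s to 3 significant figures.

Stage wet mass = m₀ − payload = 283,000 − 22,600 = 260,400 kg.
Stage dry mass = ε × stage wet mass = 0.157 × 260,400 = 40,882.8 kg.
Burnout mass m_f = stage dry + payload = 40,882.8 + 22,600 = 63,482.8 kg.
Δv = v_e · ln(283,000/63,482.8) = 3330.0 × ln(4.458) = 3330.0 × 1.4947 ≈ 4977 m/s.

Δv ≈ 4.98 km/s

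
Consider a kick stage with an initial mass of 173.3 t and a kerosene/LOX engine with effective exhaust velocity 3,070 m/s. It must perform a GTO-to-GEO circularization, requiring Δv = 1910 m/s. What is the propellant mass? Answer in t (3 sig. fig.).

m₀/m_f = exp(Δv / v_e) = exp(1910 / 3070.0) = exp(0.6221) = 1.8629.
m_f = 173.3 / 1.8629 = 93.027 t, so propellant = m₀ − m_f = 173.3 − 93.027 = 80.273 t.

propellant mass ≈ 80.3 t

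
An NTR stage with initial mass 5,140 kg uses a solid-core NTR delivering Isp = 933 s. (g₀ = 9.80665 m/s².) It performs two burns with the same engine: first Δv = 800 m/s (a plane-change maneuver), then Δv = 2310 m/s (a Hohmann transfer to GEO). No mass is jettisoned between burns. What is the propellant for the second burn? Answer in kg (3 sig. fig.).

v_e = Isp · g₀ = 933 × 9.80665 = 9149.6 m/s.
After the first burn: m = 5140 × exp(−800/9149.6) = 5140 × 0.91628 = 4,709.68 kg.
After the second burn: m = 4,709.68 × exp(−2310/9149.6) = 4,709.68 × 0.77688 = 3,658.86 kg.
Second-burn propellant = 4,709.68 − 3,658.86 = 1,050.82 kg.

propellant for the second burn ≈ 1050 kg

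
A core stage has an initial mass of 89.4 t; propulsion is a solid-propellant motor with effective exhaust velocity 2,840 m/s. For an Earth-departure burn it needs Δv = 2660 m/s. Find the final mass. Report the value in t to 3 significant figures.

final mass ≈ 35.0 t

By the Tsiolkovsky rocket equation, m₀/m_f = exp(Δv / v_e) = exp(2660 / 2840.0) = exp(0.9366) = 2.5513.
m_f = m₀ / 2.5513 = 89.4 / 2.5513 = 35.041 t.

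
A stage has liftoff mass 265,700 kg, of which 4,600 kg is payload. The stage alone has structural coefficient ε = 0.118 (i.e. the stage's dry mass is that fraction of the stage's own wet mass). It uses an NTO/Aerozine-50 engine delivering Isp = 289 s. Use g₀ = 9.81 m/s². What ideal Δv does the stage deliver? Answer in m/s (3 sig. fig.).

Stage wet mass = m₀ − payload = 265,700 − 4,600 = 261,100 kg.
Stage dry mass = ε × stage wet mass = 0.118 × 261,100 = 30,809.8 kg.
Burnout mass m_f = stage dry + payload = 30,809.8 + 4,600 = 35,409.8 kg.
v_e = Isp · g₀ = 289 × 9.81 = 2835.1 m/s.
Using Δv = v_e ln(m₀/m_f): Δv = v_e · ln(265,700/35,409.8) = 2835.1 × ln(7.504) = 2835.1 × 2.0154 ≈ 5714 m/s.

Δv ≈ 5710 m/s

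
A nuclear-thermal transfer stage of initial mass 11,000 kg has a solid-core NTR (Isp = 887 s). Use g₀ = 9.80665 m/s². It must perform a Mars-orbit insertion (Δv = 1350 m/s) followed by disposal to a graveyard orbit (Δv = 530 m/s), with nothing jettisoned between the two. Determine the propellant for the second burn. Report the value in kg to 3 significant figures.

v_e = Isp · g₀ = 887 × 9.80665 = 8698.5 m/s.
After the first burn: m = 11000 × exp(−1350/8698.5) = 11000 × 0.85624 = 9,418.64 kg.
After the second burn: m = 9,418.64 × exp(−530/8698.5) = 9,418.64 × 0.94089 = 8,861.9 kg.
Second-burn propellant = 9,418.64 − 8,861.9 = 556.74 kg.

propellant for the second burn ≈ 557 kg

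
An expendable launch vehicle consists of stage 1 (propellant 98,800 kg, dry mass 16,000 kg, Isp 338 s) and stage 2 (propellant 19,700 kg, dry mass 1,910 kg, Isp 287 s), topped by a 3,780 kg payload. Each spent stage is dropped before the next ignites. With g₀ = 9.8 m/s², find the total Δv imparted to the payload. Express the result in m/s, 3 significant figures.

Ignition mass of stage 1 = 98,800+16,000 + 19,700+1,910 + 3,780 = 140,190 kg.
Stage 1: m₀ = 140,190 kg, m_f = 140,190 − 98,800 = 41,390 kg; Δv = 338×9.8×ln(3.387) = 3312.4×1.2200 ≈ 4041 m/s.
Stage 2: m₀ = 25,390 kg, m_f = 25,390 − 19,700 = 5,690 kg; Δv = 287×9.8×ln(4.462) = 2812.6×1.4956 ≈ 4207 m/s.
Total Δv = 4041 + 4207 = 8248 m/s.

Δv ≈ 8250 m/s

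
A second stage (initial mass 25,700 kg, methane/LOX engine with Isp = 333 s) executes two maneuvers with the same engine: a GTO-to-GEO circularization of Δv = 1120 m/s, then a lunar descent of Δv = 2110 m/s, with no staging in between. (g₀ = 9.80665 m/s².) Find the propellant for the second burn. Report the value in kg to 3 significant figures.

v_e = Isp · g₀ = 333 × 9.80665 = 3265.6 m/s.
After the first burn: m = 25700 × exp(−1120/3265.6) = 25700 × 0.70966 = 18,238.3 kg.
After the second burn: m = 18,238.3 × exp(−2110/3265.6) = 18,238.3 × 0.52407 = 9,558.15 kg.
Second-burn propellant = 18,238.3 − 9,558.15 = 8,680.15 kg.

propellant for the second burn ≈ 8680 kg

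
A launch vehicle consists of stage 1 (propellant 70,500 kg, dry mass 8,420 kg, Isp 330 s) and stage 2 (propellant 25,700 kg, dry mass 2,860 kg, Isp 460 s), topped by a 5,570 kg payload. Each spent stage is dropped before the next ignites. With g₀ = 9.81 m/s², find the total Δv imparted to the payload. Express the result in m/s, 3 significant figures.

Δv ≈ 9470 m/s

Ignition mass of stage 1 = 70,500+8,420 + 25,700+2,860 + 5,570 = 113,050 kg.
Stage 1: m₀ = 113,050 kg, m_f = 113,050 − 70,500 = 42,550 kg; Δv = 330×9.81×ln(2.657) = 3237.3×0.9772 ≈ 3163 m/s.
Stage 2: m₀ = 34,130 kg, m_f = 34,130 − 25,700 = 8,430 kg; Δv = 460×9.81×ln(4.049) = 4512.6×1.3984 ≈ 6310 m/s.
Total Δv = 3163 + 6310 = 9473 m/s.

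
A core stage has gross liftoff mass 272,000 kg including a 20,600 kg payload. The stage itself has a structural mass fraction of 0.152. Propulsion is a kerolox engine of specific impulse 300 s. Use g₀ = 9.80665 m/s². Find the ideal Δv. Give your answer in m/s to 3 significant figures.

Δv ≈ 4510 m/s

Stage wet mass = m₀ − payload = 272,000 − 20,600 = 251,400 kg.
Stage dry mass = ε × stage wet mass = 0.152 × 251,400 = 38,212.8 kg.
Burnout mass m_f = stage dry + payload = 38,212.8 + 20,600 = 58,812.8 kg.
v_e = Isp · g₀ = 300 × 9.80665 = 2942.0 m/s.
Using Δv = v_e ln(m₀/m_f): Δv = v_e · ln(272,000/58,812.8) = 2942.0 × ln(4.625) = 2942.0 × 1.5314 ≈ 4505 m/s.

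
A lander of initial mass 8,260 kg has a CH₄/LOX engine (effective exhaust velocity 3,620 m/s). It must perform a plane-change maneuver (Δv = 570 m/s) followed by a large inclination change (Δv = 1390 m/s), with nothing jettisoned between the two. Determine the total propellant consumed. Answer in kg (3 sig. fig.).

After the first burn: m = 8260 × exp(−570/3620.0) = 8260 × 0.85431 = 7,056.6 kg.
After the second burn: m = 7,056.6 × exp(−1390/3620.0) = 7,056.6 × 0.68115 = 4,806.6 kg.
Total propellant = m₀ − m_final = 8260 − 4,806.6 = 3,453.4 kg.

total propellant consumed ≈ 3450 kg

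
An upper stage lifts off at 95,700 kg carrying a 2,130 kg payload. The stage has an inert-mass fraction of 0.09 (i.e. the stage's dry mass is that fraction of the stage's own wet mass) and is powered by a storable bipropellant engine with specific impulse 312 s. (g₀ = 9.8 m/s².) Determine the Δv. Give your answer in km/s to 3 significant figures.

Δv ≈ 6.74 km/s

Stage wet mass = m₀ − payload = 95,700 − 2,130 = 93,570 kg.
Stage dry mass = ε × stage wet mass = 0.09 × 93,570 = 8,421.3 kg.
Burnout mass m_f = stage dry + payload = 8,421.3 + 2,130 = 10,551.3 kg.
v_e = Isp · g₀ = 312 × 9.8 = 3057.6 m/s.
Δv = v_e · ln(95,700/10,551.3) = 3057.6 × ln(9.07) = 3057.6 × 2.2050 ≈ 6742 m/s.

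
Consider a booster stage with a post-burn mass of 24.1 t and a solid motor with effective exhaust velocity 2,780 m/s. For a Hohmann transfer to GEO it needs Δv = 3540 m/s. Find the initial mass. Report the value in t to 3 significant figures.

initial mass ≈ 86.1 t

By the Tsiolkovsky rocket equation, m₀/m_f = exp(Δv / v_e) = exp(3540 / 2780.0) = exp(1.2734) = 3.5729.
m₀ = m_f × 3.5729 = 24.1 × 3.5729 = 86.1069 t.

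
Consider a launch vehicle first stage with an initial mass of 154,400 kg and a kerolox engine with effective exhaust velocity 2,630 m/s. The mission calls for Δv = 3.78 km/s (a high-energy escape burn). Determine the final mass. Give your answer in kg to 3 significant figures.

m₀/m_f = exp(Δv / v_e) = exp(3780 / 2630.0) = exp(1.4373) = 4.2092.
m_f = m₀ / 4.2092 = 154,400 / 4.2092 = 36,681.6 kg.

final mass ≈ 36700 kg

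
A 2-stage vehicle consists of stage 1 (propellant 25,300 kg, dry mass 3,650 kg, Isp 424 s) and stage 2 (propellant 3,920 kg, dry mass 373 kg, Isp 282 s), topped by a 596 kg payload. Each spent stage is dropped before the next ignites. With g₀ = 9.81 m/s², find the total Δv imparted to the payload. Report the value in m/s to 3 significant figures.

Ignition mass of stage 1 = 25,300+3,650 + 3,920+373 + 596 = 33,839 kg.
Stage 1: m₀ = 33,839 kg, m_f = 33,839 − 25,300 = 8,539 kg; Δv = 424×9.81×ln(3.963) = 4159.4×1.3770 ≈ 5727 m/s.
Stage 2: m₀ = 4,889 kg, m_f = 4,889 − 3,920 = 969 kg; Δv = 282×9.81×ln(5.045) = 2766.4×1.6185 ≈ 4477 m/s.
Total Δv = 5727 + 4477 = 10204 m/s.

Δv ≈ 10200 m/s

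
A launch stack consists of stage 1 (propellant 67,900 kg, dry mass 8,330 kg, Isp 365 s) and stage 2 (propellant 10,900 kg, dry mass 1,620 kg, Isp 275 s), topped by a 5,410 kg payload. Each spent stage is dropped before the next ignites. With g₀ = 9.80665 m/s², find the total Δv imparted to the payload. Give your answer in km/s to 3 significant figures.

Δv ≈ 7.10 km/s

Ignition mass of stage 1 = 67,900+8,330 + 10,900+1,620 + 5,410 = 94,160 kg.
Stage 1: m₀ = 94,160 kg, m_f = 94,160 − 67,900 = 26,260 kg; Δv = 365×9.80665×ln(3.586) = 3579.4×1.2769 ≈ 4571 m/s.
Stage 2: m₀ = 17,930 kg, m_f = 17,930 − 10,900 = 7,030 kg; Δv = 275×9.80665×ln(2.55) = 2696.8×0.9363 ≈ 2525 m/s.
Total Δv = 4571 + 2525 = 7096 m/s.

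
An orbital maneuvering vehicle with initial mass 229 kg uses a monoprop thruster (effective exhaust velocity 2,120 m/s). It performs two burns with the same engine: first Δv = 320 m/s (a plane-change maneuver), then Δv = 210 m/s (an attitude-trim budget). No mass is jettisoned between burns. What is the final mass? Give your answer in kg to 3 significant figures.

final mass ≈ 178 kg

After the first burn: m = 229 × exp(−320/2120.0) = 229 × 0.85990 = 196.917 kg.
After the second burn: m = 196.917 × exp(−210/2120.0) = 196.917 × 0.90569 = 178.346 kg.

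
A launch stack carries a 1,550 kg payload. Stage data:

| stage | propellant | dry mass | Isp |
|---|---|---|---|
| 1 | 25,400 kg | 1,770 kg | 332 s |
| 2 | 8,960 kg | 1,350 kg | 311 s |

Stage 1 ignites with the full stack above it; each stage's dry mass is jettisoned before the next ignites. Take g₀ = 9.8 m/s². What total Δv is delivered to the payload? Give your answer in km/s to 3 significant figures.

Δv ≈ 7.72 km/s

Ignition mass of stage 1 = 25,400+1,770 + 8,960+1,350 + 1,550 = 39,030 kg.
Stage 1: m₀ = 39,030 kg, m_f = 39,030 − 25,400 = 13,630 kg; Δv = 332×9.8×ln(2.864) = 3253.6×1.0521 ≈ 3423 m/s.
Stage 2: m₀ = 11,860 kg, m_f = 11,860 − 8,960 = 2,900 kg; Δv = 311×9.8×ln(4.09) = 3047.8×1.4085 ≈ 4293 m/s.
Total Δv = 3423 + 4293 = 7716 m/s.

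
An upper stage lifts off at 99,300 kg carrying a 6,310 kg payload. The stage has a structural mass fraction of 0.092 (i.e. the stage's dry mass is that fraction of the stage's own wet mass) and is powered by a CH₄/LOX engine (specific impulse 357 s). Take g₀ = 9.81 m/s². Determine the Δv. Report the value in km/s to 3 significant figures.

Stage wet mass = m₀ − payload = 99,300 − 6,310 = 92,990 kg.
Stage dry mass = ε × stage wet mass = 0.092 × 92,990 = 8,555.08 kg.
Burnout mass m_f = stage dry + payload = 8,555.08 + 6,310 = 14,865.08 kg.
v_e = Isp · g₀ = 357 × 9.81 = 3502.2 m/s.
By the Tsiolkovsky rocket equation, Δv = v_e · ln(99,300/14,865.08) = 3502.2 × ln(6.68) = 3502.2 × 1.8991 ≈ 6651 m/s.

Δv ≈ 6.65 km/s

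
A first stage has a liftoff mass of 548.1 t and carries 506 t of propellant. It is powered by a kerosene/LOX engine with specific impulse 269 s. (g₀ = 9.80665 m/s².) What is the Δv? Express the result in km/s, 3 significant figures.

Δv ≈ 6.77 km/s

v_e = Isp · g₀ = 269 × 9.80665 = 2638.0 m/s.
m_f = m₀ − m_prop = 548.1 − 506 = 42.1 t.
By the Tsiolkovsky rocket equation, Δv = v_e · ln(m₀/m_f) = 2638.0 × ln(13.02) = 2638.0 × 2.5664 ≈ 6770.2 m/s.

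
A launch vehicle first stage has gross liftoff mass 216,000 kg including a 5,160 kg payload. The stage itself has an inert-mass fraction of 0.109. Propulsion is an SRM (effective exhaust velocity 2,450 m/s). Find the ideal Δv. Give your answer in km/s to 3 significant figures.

Δv ≈ 4.99 km/s

Stage wet mass = m₀ − payload = 216,000 − 5,160 = 210,840 kg.
Stage dry mass = ε × stage wet mass = 0.109 × 210,840 = 22,981.6 kg.
Burnout mass m_f = stage dry + payload = 22,981.6 + 5,160 = 28,141.6 kg.
Using Δv = v_e ln(m₀/m_f): Δv = v_e · ln(216,000/28,141.6) = 2450.0 × ln(7.675) = 2450.0 × 2.0380 ≈ 4993 m/s.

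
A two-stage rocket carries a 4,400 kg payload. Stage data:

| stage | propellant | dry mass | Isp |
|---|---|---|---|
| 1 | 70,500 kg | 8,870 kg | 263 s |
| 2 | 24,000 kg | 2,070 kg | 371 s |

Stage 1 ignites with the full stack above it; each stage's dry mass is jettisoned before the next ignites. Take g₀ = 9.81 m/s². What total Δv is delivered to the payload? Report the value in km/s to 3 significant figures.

Ignition mass of stage 1 = 70,500+8,870 + 24,000+2,070 + 4,400 = 109,840 kg.
Stage 1: m₀ = 109,840 kg, m_f = 109,840 − 70,500 = 39,340 kg; Δv = 263×9.81×ln(2.792) = 2580.0×1.0268 ≈ 2649 m/s.
Stage 2: m₀ = 30,470 kg, m_f = 30,470 − 24,000 = 6,470 kg; Δv = 371×9.81×ln(4.709) = 3639.5×1.5496 ≈ 5640 m/s.
Total Δv = 2649 + 5640 = 8289 m/s.

Δv ≈ 8.29 km/s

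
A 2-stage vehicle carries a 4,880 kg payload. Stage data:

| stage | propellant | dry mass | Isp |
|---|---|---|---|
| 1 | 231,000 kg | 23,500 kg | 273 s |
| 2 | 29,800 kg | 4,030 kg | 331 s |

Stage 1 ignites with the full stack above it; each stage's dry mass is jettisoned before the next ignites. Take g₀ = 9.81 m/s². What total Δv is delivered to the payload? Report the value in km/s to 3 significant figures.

Ignition mass of stage 1 = 231,000+23,500 + 29,800+4,030 + 4,880 = 293,210 kg.
Stage 1: m₀ = 293,210 kg, m_f = 293,210 − 231,000 = 62,210 kg; Δv = 273×9.81×ln(4.713) = 2678.1×1.5504 ≈ 4152 m/s.
Stage 2: m₀ = 38,710 kg, m_f = 38,710 − 29,800 = 8,910 kg; Δv = 331×9.81×ln(4.345) = 3247.1×1.4689 ≈ 4770 m/s.
Total Δv = 4152 + 4770 = 8922 m/s.

Δv ≈ 8.92 km/s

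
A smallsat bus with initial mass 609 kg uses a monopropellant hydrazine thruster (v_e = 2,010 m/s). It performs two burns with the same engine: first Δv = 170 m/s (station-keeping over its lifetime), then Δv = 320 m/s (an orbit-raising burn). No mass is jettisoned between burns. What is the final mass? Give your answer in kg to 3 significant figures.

After the first burn: m = 609 × exp(−170/2010.0) = 609 × 0.91890 = 559.61 kg.
After the second burn: m = 559.61 × exp(−320/2010.0) = 559.61 × 0.85282 = 477.247 kg.

final mass ≈ 477 kg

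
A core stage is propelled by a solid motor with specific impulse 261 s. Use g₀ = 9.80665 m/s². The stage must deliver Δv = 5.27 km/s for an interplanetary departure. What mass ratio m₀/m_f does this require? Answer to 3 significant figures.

mass ratio ≈ 7.84

v_e = Isp · g₀ = 261 × 9.80665 = 2559.5 m/s.
m₀/m_f = exp(Δv / v_e) = exp(5270 / 2559.5) = exp(2.0590) = 7.8379.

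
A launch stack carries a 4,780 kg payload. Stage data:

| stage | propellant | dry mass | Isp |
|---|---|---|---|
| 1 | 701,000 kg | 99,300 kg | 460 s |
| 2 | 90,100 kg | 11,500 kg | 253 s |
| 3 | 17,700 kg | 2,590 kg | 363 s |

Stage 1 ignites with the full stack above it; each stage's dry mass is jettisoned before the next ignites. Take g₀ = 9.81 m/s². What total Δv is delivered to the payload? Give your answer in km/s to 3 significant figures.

Ignition mass of stage 1 = 701,000+99,300 + 90,100+11,500 + 17,700+2,590 + 4,780 = 926,970 kg.
Stage 1: m₀ = 926,970 kg, m_f = 926,970 − 701,000 = 225,970 kg; Δv = 460×9.81×ln(4.102) = 4512.6×1.4115 ≈ 6370 m/s.
Stage 2: m₀ = 126,670 kg, m_f = 126,670 − 90,100 = 36,570 kg; Δv = 253×9.81×ln(3.464) = 2481.9×1.2424 ≈ 3083 m/s.
Stage 3: m₀ = 25,070 kg, m_f = 25,070 − 17,700 = 7,370 kg; Δv = 363×9.81×ln(3.402) = 3561.0×1.2243 ≈ 4360 m/s.
Total Δv = 6370 + 3083 + 4360 = 13813 m/s.

Δv ≈ 13.8 km/s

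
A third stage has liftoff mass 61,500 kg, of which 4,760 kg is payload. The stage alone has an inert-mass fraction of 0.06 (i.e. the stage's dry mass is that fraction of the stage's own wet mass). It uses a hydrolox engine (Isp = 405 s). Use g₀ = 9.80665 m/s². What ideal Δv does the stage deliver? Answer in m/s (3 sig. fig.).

Δv ≈ 8020 m/s

Stage wet mass = m₀ − payload = 61,500 − 4,760 = 56,740 kg.
Stage dry mass = ε × stage wet mass = 0.06 × 56,740 = 3,404.4 kg.
Burnout mass m_f = stage dry + payload = 3,404.4 + 4,760 = 8,164.4 kg.
v_e = Isp · g₀ = 405 × 9.80665 = 3971.7 m/s.
Δv = v_e · ln(61,500/8,164.4) = 3971.7 × ln(7.533) = 3971.7 × 2.0193 ≈ 8020 m/s.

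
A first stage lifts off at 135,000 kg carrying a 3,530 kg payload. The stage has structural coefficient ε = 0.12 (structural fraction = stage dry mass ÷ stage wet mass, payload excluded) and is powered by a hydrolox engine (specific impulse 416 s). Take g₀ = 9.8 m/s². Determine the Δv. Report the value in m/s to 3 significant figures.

Stage wet mass = m₀ − payload = 135,000 − 3,530 = 131,470 kg.
Stage dry mass = ε × stage wet mass = 0.12 × 131,470 = 15,776.4 kg.
Burnout mass m_f = stage dry + payload = 15,776.4 + 3,530 = 19,306.4 kg.
v_e = Isp · g₀ = 416 × 9.8 = 4076.8 m/s.
Δv = v_e · ln(135,000/19,306.4) = 4076.8 × ln(6.992) = 4076.8 × 1.9448 ≈ 7929 m/s.

Δv ≈ 7930 m/s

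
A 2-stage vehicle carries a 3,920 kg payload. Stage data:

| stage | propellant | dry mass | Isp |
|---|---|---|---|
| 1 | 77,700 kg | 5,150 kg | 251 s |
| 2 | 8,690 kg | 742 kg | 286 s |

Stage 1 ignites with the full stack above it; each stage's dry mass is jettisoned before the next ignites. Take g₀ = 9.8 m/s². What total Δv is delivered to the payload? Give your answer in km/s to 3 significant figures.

Δv ≈ 7.00 km/s

Ignition mass of stage 1 = 77,700+5,150 + 8,690+742 + 3,920 = 96,202 kg.
Stage 1: m₀ = 96,202 kg, m_f = 96,202 − 77,700 = 18,502 kg; Δv = 251×9.8×ln(5.2) = 2459.8×1.6486 ≈ 4055 m/s.
Stage 2: m₀ = 13,352 kg, m_f = 13,352 − 8,690 = 4,662 kg; Δv = 286×9.8×ln(2.864) = 2802.8×1.0522 ≈ 2949 m/s.
Total Δv = 4055 + 2949 = 7004 m/s.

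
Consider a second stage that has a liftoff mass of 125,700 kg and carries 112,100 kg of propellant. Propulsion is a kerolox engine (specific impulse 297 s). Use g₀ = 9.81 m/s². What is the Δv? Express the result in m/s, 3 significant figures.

Δv ≈ 6480 m/s

v_e = Isp · g₀ = 297 × 9.81 = 2913.6 m/s.
m_f = m₀ − m_prop = 125,700 − 112,100 = 13,600 kg.
By the Tsiolkovsky rocket equation, Δv = v_e · ln(m₀/m_f) = 2913.6 × ln(9.243) = 2913.6 × 2.2238 ≈ 6479.3 m/s.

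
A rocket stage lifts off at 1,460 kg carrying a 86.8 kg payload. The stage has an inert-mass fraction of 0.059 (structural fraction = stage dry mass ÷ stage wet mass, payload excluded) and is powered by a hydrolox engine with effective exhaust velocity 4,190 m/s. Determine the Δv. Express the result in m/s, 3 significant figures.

Δv ≈ 9060 m/s

Stage wet mass = m₀ − payload = 1,460 − 86.8 = 1,373.2 kg.
Stage dry mass = ε × stage wet mass = 0.059 × 1,373.2 = 81.0188 kg.
Burnout mass m_f = stage dry + payload = 81.0188 + 86.8 = 167.8188 kg.
Using Δv = v_e ln(m₀/m_f): Δv = v_e · ln(1,460/167.8188) = 4190.0 × ln(8.7) = 4190.0 × 2.1633 ≈ 9064 m/s.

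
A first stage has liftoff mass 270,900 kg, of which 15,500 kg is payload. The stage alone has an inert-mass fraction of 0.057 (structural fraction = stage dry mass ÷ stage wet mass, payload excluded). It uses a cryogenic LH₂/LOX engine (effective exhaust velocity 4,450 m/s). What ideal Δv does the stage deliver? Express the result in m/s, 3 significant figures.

Stage wet mass = m₀ − payload = 270,900 − 15,500 = 255,400 kg.
Stage dry mass = ε × stage wet mass = 0.057 × 255,400 = 14,557.8 kg.
Burnout mass m_f = stage dry + payload = 14,557.8 + 15,500 = 30,057.8 kg.
Rocket equation: Δv = v_e · ln(270,900/30,057.8) = 4450.0 × ln(9.013) = 4450.0 × 2.1986 ≈ 9784 m/s.

Δv ≈ 9780 m/s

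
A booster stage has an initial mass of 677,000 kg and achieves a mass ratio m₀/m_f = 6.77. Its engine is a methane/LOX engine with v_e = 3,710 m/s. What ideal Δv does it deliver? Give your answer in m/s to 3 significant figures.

Δv ≈ 7100 m/s

By the Tsiolkovsky rocket equation, Δv = v_e · ln(6.77) = 3710.0 × 1.9125 ≈ 7095.4 m/s.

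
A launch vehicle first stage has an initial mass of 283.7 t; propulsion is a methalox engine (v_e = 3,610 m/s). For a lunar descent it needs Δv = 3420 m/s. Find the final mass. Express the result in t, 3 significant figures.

m₀/m_f = exp(Δv / v_e) = exp(3420 / 3610.0) = exp(0.9474) = 2.5789.
m_f = m₀ / 2.5789 = 283.7 / 2.5789 = 110.008 t.

final mass ≈ 110 t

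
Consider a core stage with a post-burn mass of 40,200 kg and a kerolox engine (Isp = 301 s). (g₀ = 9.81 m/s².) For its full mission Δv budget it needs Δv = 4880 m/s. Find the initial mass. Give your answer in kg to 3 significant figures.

v_e = Isp · g₀ = 301 × 9.81 = 2952.8 m/s.
m₀/m_f = exp(Δv / v_e) = exp(4880 / 2952.8) = exp(1.6527) = 5.2209.
m₀ = m_f × 5.2209 = 40,200 × 5.2209 = 209,880 kg.

initial mass ≈ 210000 kg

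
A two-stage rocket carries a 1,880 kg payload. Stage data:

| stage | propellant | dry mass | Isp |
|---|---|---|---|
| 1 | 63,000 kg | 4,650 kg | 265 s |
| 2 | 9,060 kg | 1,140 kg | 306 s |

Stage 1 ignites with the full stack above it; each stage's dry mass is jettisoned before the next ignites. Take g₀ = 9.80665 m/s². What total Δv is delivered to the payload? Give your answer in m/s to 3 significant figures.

Δv ≈ 8220 m/s

Ignition mass of stage 1 = 63,000+4,650 + 9,060+1,140 + 1,880 = 79,730 kg.
Stage 1: m₀ = 79,730 kg, m_f = 79,730 − 63,000 = 16,730 kg; Δv = 265×9.80665×ln(4.766) = 2598.8×1.5614 ≈ 4058 m/s.
Stage 2: m₀ = 12,080 kg, m_f = 12,080 − 9,060 = 3,020 kg; Δv = 306×9.80665×ln(4) = 3000.8×1.3863 ≈ 4160 m/s.
Total Δv = 4058 + 4160 = 8218 m/s.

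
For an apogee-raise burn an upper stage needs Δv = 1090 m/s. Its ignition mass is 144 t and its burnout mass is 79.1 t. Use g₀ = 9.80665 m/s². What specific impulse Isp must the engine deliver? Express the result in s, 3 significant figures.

Isp ≈ 186 s

ln(m₀/m_f) = ln(144000/79100) = ln(1.82) = 0.5991.
v_e = Δv / ln(m₀/m_f) = 1090 / 0.5991 = 1819.4 m/s.
Isp = v_e / g₀ = 1819.4 / 9.80665 = 185.5 s.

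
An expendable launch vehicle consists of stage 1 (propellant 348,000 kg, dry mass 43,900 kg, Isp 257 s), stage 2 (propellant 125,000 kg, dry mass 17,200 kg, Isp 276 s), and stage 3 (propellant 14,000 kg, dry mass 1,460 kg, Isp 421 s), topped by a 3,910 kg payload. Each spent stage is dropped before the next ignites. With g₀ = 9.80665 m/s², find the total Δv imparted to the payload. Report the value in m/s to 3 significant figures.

Δv ≈ 11800 m/s

Ignition mass of stage 1 = 348,000+43,900 + 125,000+17,200 + 14,000+1,460 + 3,910 = 553,470 kg.
Stage 1: m₀ = 553,470 kg, m_f = 553,470 − 348,000 = 205,470 kg; Δv = 257×9.80665×ln(2.694) = 2520.3×0.9909 ≈ 2497 m/s.
Stage 2: m₀ = 161,570 kg, m_f = 161,570 − 125,000 = 36,570 kg; Δv = 276×9.80665×ln(4.418) = 2706.6×1.4857 ≈ 4021 m/s.
Stage 3: m₀ = 19,370 kg, m_f = 19,370 − 14,000 = 5,370 kg; Δv = 421×9.80665×ln(3.607) = 4128.6×1.2829 ≈ 5297 m/s.
Total Δv = 2497 + 4021 + 5297 = 11815 m/s.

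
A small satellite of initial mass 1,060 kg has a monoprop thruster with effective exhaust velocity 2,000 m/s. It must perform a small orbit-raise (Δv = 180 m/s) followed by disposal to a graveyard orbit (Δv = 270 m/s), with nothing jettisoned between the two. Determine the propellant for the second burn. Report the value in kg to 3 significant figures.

After the first burn: m = 1060 × exp(−180/2000.0) = 1060 × 0.91393 = 968.766 kg.
After the second burn: m = 968.766 × exp(−270/2000.0) = 968.766 × 0.87372 = 846.43 kg.
Second-burn propellant = 968.766 − 846.43 = 122.336 kg.

propellant for the second burn ≈ 122 kg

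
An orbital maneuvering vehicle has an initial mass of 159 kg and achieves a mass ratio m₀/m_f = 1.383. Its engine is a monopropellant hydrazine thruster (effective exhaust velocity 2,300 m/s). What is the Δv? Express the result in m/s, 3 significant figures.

Δv ≈ 746 m/s

By the Tsiolkovsky rocket equation, Δv = v_e · ln(1.383) = 2300.0 × 0.3243 ≈ 745.8 m/s.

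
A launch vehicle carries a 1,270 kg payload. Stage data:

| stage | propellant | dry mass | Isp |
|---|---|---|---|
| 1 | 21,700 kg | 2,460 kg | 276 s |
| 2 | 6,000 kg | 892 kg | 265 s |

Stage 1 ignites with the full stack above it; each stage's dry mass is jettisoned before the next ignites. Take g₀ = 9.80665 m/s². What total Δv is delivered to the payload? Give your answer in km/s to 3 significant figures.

Ignition mass of stage 1 = 21,700+2,460 + 6,000+892 + 1,270 = 32,322 kg.
Stage 1: m₀ = 32,322 kg, m_f = 32,322 − 21,700 = 10,622 kg; Δv = 276×9.80665×ln(3.043) = 2706.6×1.1128 ≈ 3012 m/s.
Stage 2: m₀ = 8,162 kg, m_f = 8,162 − 6,000 = 2,162 kg; Δv = 265×9.80665×ln(3.775) = 2598.8×1.3285 ≈ 3452 m/s.
Total Δv = 3012 + 3452 = 6464 m/s.

Δv ≈ 6.46 km/s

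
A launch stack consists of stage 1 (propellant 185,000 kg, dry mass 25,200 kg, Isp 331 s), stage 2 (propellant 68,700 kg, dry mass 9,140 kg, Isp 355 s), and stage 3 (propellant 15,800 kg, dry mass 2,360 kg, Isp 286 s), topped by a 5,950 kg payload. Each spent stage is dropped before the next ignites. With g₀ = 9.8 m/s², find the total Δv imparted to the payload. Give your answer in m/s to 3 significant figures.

Ignition mass of stage 1 = 185,000+25,200 + 68,700+9,140 + 15,800+2,360 + 5,950 = 312,150 kg.
Stage 1: m₀ = 312,150 kg, m_f = 312,150 − 185,000 = 127,150 kg; Δv = 331×9.8×ln(2.455) = 3243.8×0.8981 ≈ 2913 m/s.
Stage 2: m₀ = 101,950 kg, m_f = 101,950 − 68,700 = 33,250 kg; Δv = 355×9.8×ln(3.066) = 3479.0×1.1204 ≈ 3898 m/s.
Stage 3: m₀ = 24,110 kg, m_f = 24,110 − 15,800 = 8,310 kg; Δv = 286×9.8×ln(2.901) = 2802.8×1.0652 ≈ 2985 m/s.
Total Δv = 2913 + 3898 + 2985 = 9796 m/s.

Δv ≈ 9800 m/s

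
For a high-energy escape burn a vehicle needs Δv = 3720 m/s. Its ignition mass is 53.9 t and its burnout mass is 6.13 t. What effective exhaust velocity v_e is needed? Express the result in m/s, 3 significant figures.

v_e ≈ 1710 m/s

ln(m₀/m_f) = ln(53900/6130) = ln(8.793) = 2.1739.
By the Tsiolkovsky rocket equation, v_e = Δv / ln(m₀/m_f) = 3720 / 2.1739 = 1711.2 m/s.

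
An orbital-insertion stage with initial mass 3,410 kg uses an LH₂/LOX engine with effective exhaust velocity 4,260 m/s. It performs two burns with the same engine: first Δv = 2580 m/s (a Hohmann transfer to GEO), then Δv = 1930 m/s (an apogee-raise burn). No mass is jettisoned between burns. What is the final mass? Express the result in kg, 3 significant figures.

final mass ≈ 1180 kg

After the first burn: m = 3410 × exp(−2580/4260.0) = 3410 × 0.54573 = 1,860.94 kg.
After the second burn: m = 1,860.94 × exp(−1930/4260.0) = 1,860.94 × 0.63569 = 1,182.98 kg.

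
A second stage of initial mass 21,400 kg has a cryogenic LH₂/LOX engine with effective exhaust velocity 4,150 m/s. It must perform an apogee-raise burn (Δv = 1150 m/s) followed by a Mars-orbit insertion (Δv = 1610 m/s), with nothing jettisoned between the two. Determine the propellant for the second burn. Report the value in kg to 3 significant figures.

propellant for the second burn ≈ 5220 kg

After the first burn: m = 21400 × exp(−1150/4150.0) = 21400 × 0.75797 = 16,220.6 kg.
After the second burn: m = 16,220.6 × exp(−1610/4150.0) = 16,220.6 × 0.67845 = 11,004.9 kg.
Second-burn propellant = 16,220.6 − 11,004.9 = 5,215.7 kg.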